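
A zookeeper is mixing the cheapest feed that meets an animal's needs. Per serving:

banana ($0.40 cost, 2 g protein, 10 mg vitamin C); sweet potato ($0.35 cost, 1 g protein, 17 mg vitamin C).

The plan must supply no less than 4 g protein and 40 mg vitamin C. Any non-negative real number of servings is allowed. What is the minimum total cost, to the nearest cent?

Two binding constraints pin down two serving amounts, so the optimal mix uses at most two foods. The candidates are each food alone (scaled to the tighter of protein/vitamin C) and each pair with both constraints tight.
banana only: max(4/2, 40/10) = 4 servings → $1.60.
sweet potato only: max(4/1, 40/17) = 4 servings → $1.40.
banana + sweet potato with both tight: 1.167 servings and 1.667 servings → $1.05.
Cheapest feasible corner: $1.05.

$1.05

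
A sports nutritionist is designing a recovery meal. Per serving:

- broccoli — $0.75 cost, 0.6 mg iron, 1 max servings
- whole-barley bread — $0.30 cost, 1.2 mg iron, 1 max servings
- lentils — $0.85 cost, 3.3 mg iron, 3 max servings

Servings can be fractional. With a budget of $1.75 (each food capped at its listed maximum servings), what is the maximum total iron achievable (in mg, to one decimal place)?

6.8 mg

Iron per dollar: whole-barley bread 4, lentils 3.882, broccoli 0.8.
Take 1 serving of whole-barley bread: spends $0.30, +1.2 mg iron (running total 1.2 mg).
Take 1.706 servings of lentils: spends $1.45, +5.6 mg iron (running total 6.8 mg).
Greedy by best ratio exhausts the cost allowance optimally: 6.8 mg.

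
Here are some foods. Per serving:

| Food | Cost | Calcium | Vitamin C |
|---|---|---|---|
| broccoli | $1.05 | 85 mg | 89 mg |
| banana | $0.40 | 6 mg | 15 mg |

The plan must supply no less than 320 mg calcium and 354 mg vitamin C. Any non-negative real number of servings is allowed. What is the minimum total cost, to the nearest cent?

An LP optimum is at a vertex; with two nutrient constraints at most two foods are used. Check each candidate.
broccoli only: max(320/85, 354/89) = 3.978 servings → $4.18.
banana only: max(320/6, 354/15) = 53.33 servings → $21.33.
broccoli + banana with both tight: 3.611 servings and 2.173 servings → $4.66.
The minimum over all feasible corners is $4.18.

$4.18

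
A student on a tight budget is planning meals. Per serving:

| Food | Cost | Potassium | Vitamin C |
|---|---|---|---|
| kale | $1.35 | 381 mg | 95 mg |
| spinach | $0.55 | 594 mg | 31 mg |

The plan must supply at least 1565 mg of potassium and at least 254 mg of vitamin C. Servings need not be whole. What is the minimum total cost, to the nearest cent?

kale only: max(1565/381, 254/95) = 4.108 servings → $5.55.
spinach only: max(1565/594, 254/31) = 8.194 servings → $4.51.
kale + spinach with both tight: 2.294 servings and 1.163 servings → $3.74.
Cheapest feasible corner: $3.74.

$3.74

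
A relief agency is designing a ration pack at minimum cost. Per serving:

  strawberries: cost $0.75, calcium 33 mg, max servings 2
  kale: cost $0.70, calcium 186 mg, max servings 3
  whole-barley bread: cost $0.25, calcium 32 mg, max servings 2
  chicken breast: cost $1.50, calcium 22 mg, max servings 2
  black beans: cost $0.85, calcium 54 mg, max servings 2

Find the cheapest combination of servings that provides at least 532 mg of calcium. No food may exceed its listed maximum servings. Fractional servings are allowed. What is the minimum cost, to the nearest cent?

$2.00

Cost per mg of calcium: kale $0.0038, whole-barley bread $0.0078, black beans $0.0157, strawberries $0.0227, chicken breast $0.0682.
Take 2.86 servings of kale: +532.0 mg calcium for $2.00 (total $2.00, still need 0.0 mg).
Greedy by cheapest-per-mg is optimal for a single linear constraint, so the minimum cost is $2.00.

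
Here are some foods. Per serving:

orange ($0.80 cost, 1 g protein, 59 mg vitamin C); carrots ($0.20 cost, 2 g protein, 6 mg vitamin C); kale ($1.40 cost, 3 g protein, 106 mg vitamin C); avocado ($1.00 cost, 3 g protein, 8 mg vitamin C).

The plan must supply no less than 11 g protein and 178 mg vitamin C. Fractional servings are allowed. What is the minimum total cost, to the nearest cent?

$2.74

The cheapest plan sits at a corner of the feasible region — with two constraints it uses at most two foods.
orange only: max(11/1, 178/59) = 11 servings → $8.80.
carrots only: max(11/2, 178/6) = 29.67 servings → $5.93.
kale only: max(11/3, 178/106) = 3.667 servings → $5.13.
avocado only: max(11/3, 178/8) = 22.25 servings → $22.25.
orange + carrots with both tight: 2.589 servings and 4.205 servings → $2.91.
orange + kale with both targets exact would need a negative amount; discard.
orange + avocado with both tight: 2.639 servings and 2.787 servings → $4.90.
carrots + kale with both tight: 3.258 servings and 1.495 servings → $2.74.
carrots + avocado with both targets exact would need a negative amount; discard.
kale + avocado with both tight: 1.517 servings and 2.15 servings → $4.27.
Cheapest feasible corner: $2.74.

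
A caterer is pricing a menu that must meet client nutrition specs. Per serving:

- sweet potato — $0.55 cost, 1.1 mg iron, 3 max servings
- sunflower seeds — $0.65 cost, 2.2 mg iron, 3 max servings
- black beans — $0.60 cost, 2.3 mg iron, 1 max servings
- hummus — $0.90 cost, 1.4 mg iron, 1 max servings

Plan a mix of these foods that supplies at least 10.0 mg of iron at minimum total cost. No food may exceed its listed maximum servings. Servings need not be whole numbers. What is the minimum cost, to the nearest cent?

Cost per mg of iron: black beans $0.2609, sunflower seeds $0.2955, sweet potato $0.5000, hummus $0.6429.
Take 1 serving of black beans: +2.3 mg iron for $0.60 (total $0.60, still need 7.7 mg).
Take 3 servings of sunflower seeds: +6.6 mg iron for $1.95 (total $2.55, still need 1.1 mg).
Take 1 serving of sweet potato: +1.1 mg iron for $0.55 (total $3.10, still need 0.0 mg).
Filling from the cheapest source first is optimal under one linear minimum: $3.10.

$3.10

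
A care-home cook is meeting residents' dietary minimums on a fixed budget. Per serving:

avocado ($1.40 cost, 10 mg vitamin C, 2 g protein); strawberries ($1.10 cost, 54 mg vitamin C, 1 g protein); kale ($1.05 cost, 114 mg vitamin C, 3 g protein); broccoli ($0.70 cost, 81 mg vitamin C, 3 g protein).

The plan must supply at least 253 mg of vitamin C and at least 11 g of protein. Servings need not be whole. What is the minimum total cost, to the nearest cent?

$2.57

A basic optimal solution has at most two foods positive. Try each food alone and each pair with both targets met exactly.
avocado only: max(253/10, 11/2) = 25.3 servings → $35.42.
strawberries only: max(253/54, 11/1) = 11 servings → $12.10.
kale only: max(253/114, 11/3) = 3.667 servings → $3.85.
broccoli only: max(253/81, 11/3) = 3.667 servings → $2.57.
avocado + strawberries with both tight: 3.48 servings and 4.041 servings → $9.32.
avocado + kale with both tight: 2.5 servings and 2 servings → $5.60.
avocado + broccoli with both tight: 1 serving and 3 servings → $3.50.
strawberries + kale with both targets exact would need a negative amount; discard.
strawberries + broccoli: the both-tight solution has a negative serving — not a feasible corner.
kale + broccoli: intersection lies outside the first quadrant.
Cheapest feasible corner: $2.57.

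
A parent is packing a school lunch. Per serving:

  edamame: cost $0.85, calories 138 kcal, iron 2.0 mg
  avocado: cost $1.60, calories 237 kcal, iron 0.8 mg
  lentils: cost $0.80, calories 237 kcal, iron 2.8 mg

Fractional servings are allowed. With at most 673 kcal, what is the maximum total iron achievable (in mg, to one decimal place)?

Iron per kcal: edamame 0.01449, lentils 0.01181, avocado 0.003376.
With no serving limits, spend the whole calories allowance on edamame: 673 kcal / 138 kcal × 2.0 mg = 9.8 mg.

9.8 mg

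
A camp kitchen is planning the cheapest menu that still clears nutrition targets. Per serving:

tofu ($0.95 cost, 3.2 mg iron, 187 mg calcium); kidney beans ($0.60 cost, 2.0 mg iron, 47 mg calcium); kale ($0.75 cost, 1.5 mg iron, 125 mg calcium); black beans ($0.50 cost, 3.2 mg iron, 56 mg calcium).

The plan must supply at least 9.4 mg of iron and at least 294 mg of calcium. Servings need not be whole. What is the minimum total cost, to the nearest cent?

Two binding constraints pin down two serving amounts, so the optimal mix uses at most two foods. The candidates are each food alone (scaled to the tighter of iron/calcium) and each pair with both constraints tight.
tofu only: max(9.4/3.2, 294/187) = 2.938 servings → $2.79.
kidney beans only: max(9.4/2.0, 294/47) = 6.255 servings → $3.75.
kale only: max(9.4/1.5, 294/125) = 6.267 servings → $4.70.
black beans only: max(9.4/3.2, 294/56) = 5.25 servings → $2.62.
tofu + kidney beans with both tight: 0.6538 servings and 3.654 servings → $2.81.
tofu + kale: the both-tight solution has a negative serving — not a feasible corner.
tofu + black beans with both tight: 0.9885 servings and 1.949 servings → $1.91.
kidney beans + kale with both tight: 4.089 servings and 0.8145 servings → $3.06.
kidney beans + black beans: the both-tight solution has a negative serving — not a feasible corner.
kale + black beans with both tight: 1.311 servings and 2.323 servings → $2.14.
The minimum over all feasible corners is $1.91.

$1.91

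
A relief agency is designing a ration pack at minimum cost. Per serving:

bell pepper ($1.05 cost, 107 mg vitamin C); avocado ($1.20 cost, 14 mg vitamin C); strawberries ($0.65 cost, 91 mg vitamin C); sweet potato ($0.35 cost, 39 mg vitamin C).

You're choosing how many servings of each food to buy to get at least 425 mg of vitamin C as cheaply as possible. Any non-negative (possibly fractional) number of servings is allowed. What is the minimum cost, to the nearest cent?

$3.04

Cost per mg of vitamin C: strawberries $0.0071, sweet potato $0.0090, bell pepper $0.0098, avocado $0.0857.
With no serving limits, use only strawberries: 425 mg / 91 mg = 4.67 servings × $0.65 = $3.04.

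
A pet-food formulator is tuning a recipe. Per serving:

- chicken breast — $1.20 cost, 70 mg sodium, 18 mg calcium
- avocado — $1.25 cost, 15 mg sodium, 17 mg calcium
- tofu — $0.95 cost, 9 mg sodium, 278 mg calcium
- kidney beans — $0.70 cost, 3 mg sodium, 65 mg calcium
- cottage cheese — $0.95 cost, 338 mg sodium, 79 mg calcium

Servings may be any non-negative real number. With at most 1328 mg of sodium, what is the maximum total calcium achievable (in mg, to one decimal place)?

41020.4 mg

Calcium per mg sodium: tofu 30.89, kidney beans 21.67, avocado 1.133, chicken breast 0.2571, cottage cheese 0.2337.
With no serving limits, spend the whole sodium allowance on tofu: 1328 mg / 9 mg × 278 mg = 41020.4 mg.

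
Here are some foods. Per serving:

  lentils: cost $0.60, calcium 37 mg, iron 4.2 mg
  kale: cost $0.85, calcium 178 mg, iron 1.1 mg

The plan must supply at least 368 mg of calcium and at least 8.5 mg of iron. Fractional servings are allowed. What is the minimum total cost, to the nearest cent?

For a min-cost LP with two ≥-constraints, a basic feasible solution has at most two positive variables.
lentils only: max(368/37, 8.5/4.2) = 9.946 servings → $5.97.
kale only: max(368/178, 8.5/1.1) = 7.727 servings → $6.57.
lentils + kale with both tight: 1.568 servings and 1.742 servings → $2.42.
Cheapest feasible corner: $2.42.

$2.42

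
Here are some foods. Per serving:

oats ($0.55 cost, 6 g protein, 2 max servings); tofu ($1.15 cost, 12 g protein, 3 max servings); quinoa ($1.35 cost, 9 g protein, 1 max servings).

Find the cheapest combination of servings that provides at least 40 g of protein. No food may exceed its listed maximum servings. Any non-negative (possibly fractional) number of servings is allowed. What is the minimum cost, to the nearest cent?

$3.78

Cost per g of protein: oats $0.0917, tofu $0.0958, quinoa $0.1500.
Take 2 servings of oats: +12.0 g protein for $1.10 (total $1.10, still need 28.0 g).
Take 2.333 servings of tofu: +28.0 g protein for $2.68 (total $3.78, still need 0.0 g).
Filling from the cheapest source first is optimal under one linear minimum: $3.78.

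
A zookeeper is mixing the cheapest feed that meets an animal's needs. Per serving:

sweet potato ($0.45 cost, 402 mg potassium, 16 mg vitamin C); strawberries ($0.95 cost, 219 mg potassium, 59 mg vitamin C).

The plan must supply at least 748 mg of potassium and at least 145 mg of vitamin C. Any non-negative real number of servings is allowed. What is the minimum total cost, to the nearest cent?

$2.45

For a min-cost LP with two ≥-constraints, a basic feasible solution has at most two positive variables.
sweet potato only: max(748/402, 145/16) = 9.062 servings → $4.08.
strawberries only: max(748/219, 145/59) = 3.416 servings → $3.24.
sweet potato + strawberries with both tight: 0.6123 servings and 2.292 servings → $2.45.
The minimum over all feasible corners is $2.45.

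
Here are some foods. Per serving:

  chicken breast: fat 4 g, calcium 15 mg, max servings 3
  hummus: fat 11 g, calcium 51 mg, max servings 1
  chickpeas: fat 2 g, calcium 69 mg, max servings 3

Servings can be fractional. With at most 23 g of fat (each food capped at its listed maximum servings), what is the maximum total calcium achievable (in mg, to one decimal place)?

Calcium per g fat: chickpeas 34.5, hummus 4.636, chicken breast 3.75.
Take 3 servings of chickpeas: uses 6 g fat, +207.0 mg calcium (running total 207.0 mg).
Take 1 serving of hummus: uses 11 g fat, +51.0 mg calcium (running total 258.0 mg).
Take 1.5 servings of chicken breast: uses 6 g fat, +22.5 mg calcium (running total 280.5 mg).
Greedy by best ratio exhausts the fat allowance optimally: 280.5 mg.

280.5 mg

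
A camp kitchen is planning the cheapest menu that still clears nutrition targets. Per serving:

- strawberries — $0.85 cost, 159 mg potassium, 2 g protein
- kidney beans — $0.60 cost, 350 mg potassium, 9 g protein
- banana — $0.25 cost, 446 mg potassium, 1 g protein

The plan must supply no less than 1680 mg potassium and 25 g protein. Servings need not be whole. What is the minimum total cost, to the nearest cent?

strawberries only: max(1680/159, 25/2) = 12.5 servings → $10.62.
kidney beans only: max(1680/350, 25/9) = 4.8 servings → $2.88.
banana only: max(1680/446, 25/1) = 25 servings → $6.25.
strawberries + kidney beans with both tight: 8.714 servings and 0.8413 servings → $7.91.
strawberries + banana with both targets exact would need a negative amount; discard.
kidney beans + banana with both tight: 2.585 servings and 1.739 servings → $1.99.
The minimum over all feasible corners is $1.99.

$1.99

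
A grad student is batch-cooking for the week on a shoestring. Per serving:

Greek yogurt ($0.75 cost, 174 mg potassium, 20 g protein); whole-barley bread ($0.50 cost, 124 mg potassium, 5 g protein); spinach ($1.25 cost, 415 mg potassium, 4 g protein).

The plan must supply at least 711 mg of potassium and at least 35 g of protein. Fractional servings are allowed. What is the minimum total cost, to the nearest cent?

$2.49

Greek yogurt only: max(711/174, 35/20) = 4.086 servings → $3.06.
whole-barley bread only: max(711/124, 35/5) = 7 servings → $3.50.
spinach only: max(711/415, 35/4) = 8.75 servings → $10.94.
Greek yogurt + whole-barley bread with both tight: 0.4876 servings and 5.05 servings → $2.89.
Greek yogurt + spinach with both tight: 1.536 servings and 1.069 servings → $2.49.
whole-barley bread + spinach with both targets exact would need a negative amount; discard.
Cheapest feasible corner: $2.49.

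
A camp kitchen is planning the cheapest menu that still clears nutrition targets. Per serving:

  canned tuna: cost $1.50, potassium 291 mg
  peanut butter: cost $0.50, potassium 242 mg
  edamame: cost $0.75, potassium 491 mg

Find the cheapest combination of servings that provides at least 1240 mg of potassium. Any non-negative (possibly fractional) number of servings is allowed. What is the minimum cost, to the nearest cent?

$1.89

Cost per mg of potassium: edamame $0.0015, peanut butter $0.0021, canned tuna $0.0052.
With no serving limits, use only edamame: 1240 mg / 491 mg = 2.525 servings × $0.75 = $1.89.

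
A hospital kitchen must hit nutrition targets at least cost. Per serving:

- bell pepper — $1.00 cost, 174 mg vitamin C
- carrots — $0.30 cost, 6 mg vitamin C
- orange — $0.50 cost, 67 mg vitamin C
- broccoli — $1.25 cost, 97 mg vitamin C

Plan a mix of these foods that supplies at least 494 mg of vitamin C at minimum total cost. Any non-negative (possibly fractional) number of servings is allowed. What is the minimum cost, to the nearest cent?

Cost per mg of vitamin C: bell pepper $0.0057, orange $0.0075, broccoli $0.0129, carrots $0.0500.
With no serving limits, use only bell pepper: 494 mg / 174 mg = 2.839 servings × $1.00 = $2.84.

$2.84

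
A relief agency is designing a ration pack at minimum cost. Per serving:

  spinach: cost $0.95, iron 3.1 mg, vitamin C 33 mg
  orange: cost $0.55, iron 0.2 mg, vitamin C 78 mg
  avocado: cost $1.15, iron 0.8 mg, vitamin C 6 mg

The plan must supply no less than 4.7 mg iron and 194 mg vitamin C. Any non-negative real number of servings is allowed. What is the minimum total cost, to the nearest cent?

At the optimum either one food covers both requirements or two foods hit both targets exactly; no other combination can be cheaper.
spinach only: max(4.7/3.1, 194/33) = 5.879 servings → $5.58.
orange only: max(4.7/0.2, 194/78) = 23.5 servings → $12.93.
avocado only: max(4.7/0.8, 194/6) = 32.33 servings → $37.18.
spinach + orange with both tight: 1.394 servings and 1.898 servings → $2.37.
spinach + avocado with both targets exact would need a negative amount; discard.
orange + avocado with both tight: 2.075 servings and 5.356 servings → $7.30.
The minimum over all feasible corners is $2.37.

$2.37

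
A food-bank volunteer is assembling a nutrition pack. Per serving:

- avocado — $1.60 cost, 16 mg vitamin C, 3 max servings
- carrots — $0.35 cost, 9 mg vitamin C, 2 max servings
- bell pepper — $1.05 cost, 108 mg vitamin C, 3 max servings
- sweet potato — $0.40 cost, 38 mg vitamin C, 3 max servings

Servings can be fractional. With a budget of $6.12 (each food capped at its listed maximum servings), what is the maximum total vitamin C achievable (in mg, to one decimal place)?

Vitamin C per dollar: bell pepper 102.9, sweet potato 95, carrots 25.71, avocado 10.
Take 3 servings of bell pepper: spends $3.15, +324.0 mg vitamin C (running total 324.0 mg).
Take 3 servings of sweet potato: spends $1.20, +114.0 mg vitamin C (running total 438.0 mg).
Take 2 servings of carrots: spends $0.70, +18.0 mg vitamin C (running total 456.0 mg).
Take 0.6687 servings of avocado: spends $1.07, +10.7 mg vitamin C (running total 466.7 mg).
Filling greedily by vitamin C-per-dollar is optimal for one linear limit, giving 466.7 mg.

466.7 mg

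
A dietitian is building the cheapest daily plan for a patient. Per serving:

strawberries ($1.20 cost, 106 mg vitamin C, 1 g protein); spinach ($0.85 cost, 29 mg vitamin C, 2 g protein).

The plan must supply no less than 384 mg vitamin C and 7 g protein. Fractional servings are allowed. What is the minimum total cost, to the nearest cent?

$5.37

Two binding constraints pin down two serving amounts, so the optimal mix uses at most two foods. The candidates are each food alone (scaled to the tighter of vitamin C/protein) and each pair with both constraints tight.
strawberries only: max(384/106, 7/1) = 7 servings → $8.40.
spinach only: max(384/29, 7/2) = 13.24 servings → $11.26.
strawberries + spinach with both tight: 3.087 servings and 1.956 servings → $5.37.
So the least-cost plan costs $5.37.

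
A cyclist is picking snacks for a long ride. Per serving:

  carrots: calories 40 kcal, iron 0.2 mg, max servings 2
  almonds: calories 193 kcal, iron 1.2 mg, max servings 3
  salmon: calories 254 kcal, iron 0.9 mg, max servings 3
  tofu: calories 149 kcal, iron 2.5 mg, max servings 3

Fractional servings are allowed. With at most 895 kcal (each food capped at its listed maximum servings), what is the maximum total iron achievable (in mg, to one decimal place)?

Iron per kcal: tofu 0.01678, almonds 0.006218, carrots 0.005, salmon 0.003543.
Take 3 servings of tofu: uses 447 kcal, +7.5 mg iron (running total 7.5 mg).
Take 2.321 servings of almonds: uses 448 kcal, +2.8 mg iron (running total 10.3 mg).
Filling greedily by iron-per-kcal is optimal for one linear limit, giving 10.3 mg.

10.3 mg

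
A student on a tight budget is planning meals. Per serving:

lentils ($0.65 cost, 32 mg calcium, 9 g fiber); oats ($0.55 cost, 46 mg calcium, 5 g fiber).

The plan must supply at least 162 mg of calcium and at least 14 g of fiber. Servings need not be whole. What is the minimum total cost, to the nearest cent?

$1.94

The cheapest plan sits at a corner of the feasible region — with two constraints it uses at most two foods.
lentils only: max(162/32, 14/9) = 5.062 servings → $3.29.
oats only: max(162/46, 14/5) = 3.522 servings → $1.94.
lentils + oats with both targets exact would need a negative amount; discard.
So the least-cost plan costs $1.94.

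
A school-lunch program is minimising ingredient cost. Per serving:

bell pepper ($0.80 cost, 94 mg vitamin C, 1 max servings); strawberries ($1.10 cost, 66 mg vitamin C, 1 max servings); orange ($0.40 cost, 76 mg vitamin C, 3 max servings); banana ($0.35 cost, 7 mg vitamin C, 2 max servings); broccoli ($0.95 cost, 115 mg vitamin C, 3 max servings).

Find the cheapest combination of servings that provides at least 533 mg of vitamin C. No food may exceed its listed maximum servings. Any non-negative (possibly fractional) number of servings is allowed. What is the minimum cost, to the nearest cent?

Cost per mg of vitamin C: orange $0.0053, broccoli $0.0083, bell pepper $0.0085, strawberries $0.0167, banana $0.0500.
Take 3 servings of orange: +228.0 mg vitamin C for $1.20 (total $1.20, still need 305.0 mg).
Take 2.652 servings of broccoli: +305.0 mg vitamin C for $2.52 (total $3.72, still need 0.0 mg).
Filling from the cheapest source first is optimal under one linear minimum: $3.72.

$3.72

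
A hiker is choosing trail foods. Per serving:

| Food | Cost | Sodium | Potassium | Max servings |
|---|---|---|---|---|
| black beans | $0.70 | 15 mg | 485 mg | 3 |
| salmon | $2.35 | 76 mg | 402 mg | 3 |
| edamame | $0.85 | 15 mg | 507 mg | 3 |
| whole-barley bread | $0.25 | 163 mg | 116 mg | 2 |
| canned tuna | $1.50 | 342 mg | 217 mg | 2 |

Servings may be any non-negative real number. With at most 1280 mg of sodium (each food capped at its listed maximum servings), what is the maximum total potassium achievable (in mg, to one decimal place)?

Potassium per mg sodium: edamame 33.8, black beans 32.33, salmon 5.289, whole-barley bread 0.7117, canned tuna 0.6345.
Take 3 servings of edamame: uses 45 mg sodium, +1521.0 mg potassium (running total 1521.0 mg).
Take 3 servings of black beans: uses 45 mg sodium, +1455.0 mg potassium (running total 2976.0 mg).
Take 3 servings of salmon: uses 228 mg sodium, +1206.0 mg potassium (running total 4182.0 mg).
Take 2 servings of whole-barley bread: uses 326 mg sodium, +232.0 mg potassium (running total 4414.0 mg).
Take 1.86 servings of canned tuna: uses 636 mg sodium, +403.5 mg potassium (running total 4817.5 mg).
Greedy by best ratio exhausts the sodium allowance optimally: 4817.5 mg.

4817.5 mg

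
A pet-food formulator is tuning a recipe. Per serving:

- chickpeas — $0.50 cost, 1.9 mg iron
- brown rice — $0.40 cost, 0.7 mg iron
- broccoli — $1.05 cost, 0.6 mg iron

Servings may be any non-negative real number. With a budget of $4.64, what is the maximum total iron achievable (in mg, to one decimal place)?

17.6 mg

Iron per dollar: chickpeas 3.8, brown rice 1.75, broccoli 0.5714.
With no serving limits, spend the whole cost allowance on chickpeas: $4.64 / $0.50 × 1.9 mg = 17.6 mg.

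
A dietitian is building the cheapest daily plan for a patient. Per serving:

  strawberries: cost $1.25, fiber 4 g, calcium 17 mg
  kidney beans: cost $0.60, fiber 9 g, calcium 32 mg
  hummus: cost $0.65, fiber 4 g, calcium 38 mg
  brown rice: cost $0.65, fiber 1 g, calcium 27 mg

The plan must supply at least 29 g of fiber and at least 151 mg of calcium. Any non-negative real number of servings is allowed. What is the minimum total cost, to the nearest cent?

This is a tiny linear program; its minimum lies at a vertex of the feasible set. List the vertices and price them.
strawberries only: max(29/4, 151/17) = 8.882 servings → $11.10.
kidney beans only: max(29/9, 151/32) = 4.719 servings → $2.83.
hummus only: max(29/4, 151/38) = 7.25 servings → $4.71.
brown rice only: max(29/1, 151/27) = 29 servings → $18.85.
strawberries + kidney beans: the both-tight solution has a negative serving — not a feasible corner.
strawberries + hummus with both tight: 5.929 servings and 1.321 servings → $8.27.
strawberries + brown rice with both tight: 6.945 servings and 1.22 servings → $9.47.
kidney beans + hummus with both tight: 2.327 servings and 2.014 servings → $2.71.
kidney beans + brown rice with both tight: 2.995 servings and 2.043 servings → $3.12.
hummus + brown rice: the both-tight solution has a negative serving — not a feasible corner.
The minimum over all feasible corners is $2.71.

$2.71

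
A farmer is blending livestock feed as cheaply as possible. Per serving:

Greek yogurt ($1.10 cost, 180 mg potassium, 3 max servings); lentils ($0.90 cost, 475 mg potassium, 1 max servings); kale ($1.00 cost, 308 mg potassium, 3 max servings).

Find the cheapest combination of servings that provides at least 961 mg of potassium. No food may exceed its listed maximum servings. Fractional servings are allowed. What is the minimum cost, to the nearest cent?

Cost per mg of potassium: lentils $0.0019, kale $0.0032, Greek yogurt $0.0061.
Take 1 serving of lentils: +475.0 mg potassium for $0.90 (total $0.90, still need 486.0 mg).
Take 1.578 servings of kale: +486.0 mg potassium for $1.58 (total $2.48, still need 0.0 mg).
Greedy by cheapest-per-mg is optimal for a single linear constraint, so the minimum cost is $2.48.

$2.48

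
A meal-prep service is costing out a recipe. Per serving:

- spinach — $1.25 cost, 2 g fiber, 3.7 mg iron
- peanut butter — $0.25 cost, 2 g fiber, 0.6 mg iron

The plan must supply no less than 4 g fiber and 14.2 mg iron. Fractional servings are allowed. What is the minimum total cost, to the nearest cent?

Compare the cost at each extreme point of the feasible region.
spinach only: max(4/2, 14.2/3.7) = 3.838 servings → $4.80.
peanut butter only: max(4/2, 14.2/0.6) = 23.67 servings → $5.92.
spinach + peanut butter: intersection lies outside the first quadrant.
The minimum over all feasible corners is $4.80.

$4.80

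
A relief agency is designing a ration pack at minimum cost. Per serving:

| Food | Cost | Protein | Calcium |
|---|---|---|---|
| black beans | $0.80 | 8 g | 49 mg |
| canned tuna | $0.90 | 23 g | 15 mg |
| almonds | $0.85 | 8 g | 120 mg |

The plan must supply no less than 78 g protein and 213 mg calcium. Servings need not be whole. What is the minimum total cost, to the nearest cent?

For a min-cost LP with two ≥-constraints, a basic feasible solution has at most two positive variables.
black beans only: max(78/8, 213/49) = 9.75 servings → $7.80.
canned tuna only: max(78/23, 213/15) = 14.2 servings → $12.78.
almonds only: max(78/8, 213/120) = 9.75 servings → $8.29.
black beans + canned tuna with both tight: 3.703 servings and 2.103 servings → $4.86.
black beans + almonds: the both-tight solution has a negative serving — not a feasible corner.
canned tuna + almonds with both tight: 2.9 servings and 1.413 servings → $3.81.
So the least-cost plan costs $3.81.

$3.81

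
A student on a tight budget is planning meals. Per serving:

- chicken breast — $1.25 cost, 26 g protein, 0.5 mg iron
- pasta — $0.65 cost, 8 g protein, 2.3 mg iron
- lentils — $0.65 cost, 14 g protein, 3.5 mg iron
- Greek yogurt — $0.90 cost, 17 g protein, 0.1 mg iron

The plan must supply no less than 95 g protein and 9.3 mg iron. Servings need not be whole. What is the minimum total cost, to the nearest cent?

Compare the cost at each extreme point of the feasible region.
chicken breast only: max(95/26, 9.3/0.5) = 18.6 servings → $23.25.
pasta only: max(95/8, 9.3/2.3) = 11.88 servings → $7.72.
lentils only: max(95/14, 9.3/3.5) = 6.786 servings → $4.41.
Greek yogurt only: max(95/17, 9.3/0.1) = 93 servings → $83.70.
chicken breast + pasta with both tight: 2.582 servings and 3.482 servings → $5.49.
chicken breast + lentils with both tight: 2.408 servings and 2.313 servings → $4.51.
chicken breast + Greek yogurt with both targets exact would need a negative amount; discard.
pasta + lentils: intersection lies outside the first quadrant.
pasta + Greek yogurt with both tight: 3.88 servings and 3.762 servings → $5.91.
lentils + Greek yogurt with both tight: 2.558 servings and 3.482 servings → $4.80.
So the least-cost plan costs $4.41.

$4.41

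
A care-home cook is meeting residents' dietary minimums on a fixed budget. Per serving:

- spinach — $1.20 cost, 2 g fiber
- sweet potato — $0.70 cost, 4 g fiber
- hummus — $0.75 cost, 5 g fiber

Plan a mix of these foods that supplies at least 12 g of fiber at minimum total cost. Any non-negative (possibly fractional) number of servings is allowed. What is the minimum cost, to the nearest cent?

Cost per g of fiber: hummus $0.1500, sweet potato $0.1750, spinach $0.6000.
With no serving limits, use only hummus: 12 g / 5 g = 2.4 servings × $0.75 = $1.80.

$1.80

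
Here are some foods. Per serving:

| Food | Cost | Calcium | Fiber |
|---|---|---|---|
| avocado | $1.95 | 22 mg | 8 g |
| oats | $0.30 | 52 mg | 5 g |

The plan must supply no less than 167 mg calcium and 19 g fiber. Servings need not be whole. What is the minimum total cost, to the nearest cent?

$1.14

With two linear requirements the optimum uses one or two foods; enumerate the corners.
avocado only: max(167/22, 19/8) = 7.591 servings → $14.80.
oats only: max(167/52, 19/5) = 3.8 servings → $1.14.
avocado + oats with both tight: 0.5 servings and 3 servings → $1.88.
So the least-cost plan costs $1.14.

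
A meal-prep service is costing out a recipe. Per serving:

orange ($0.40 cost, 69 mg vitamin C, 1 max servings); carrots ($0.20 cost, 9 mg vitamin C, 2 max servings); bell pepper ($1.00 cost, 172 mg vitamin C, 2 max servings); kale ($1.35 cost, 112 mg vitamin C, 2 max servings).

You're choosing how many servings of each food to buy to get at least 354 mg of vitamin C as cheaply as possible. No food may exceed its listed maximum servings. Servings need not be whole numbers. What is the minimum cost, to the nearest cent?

$2.06

Cost per mg of vitamin C: orange $0.0058, bell pepper $0.0058, kale $0.0121, carrots $0.0222.
Take 1 serving of orange: +69.0 mg vitamin C for $0.40 (total $0.40, still need 285.0 mg).
Take 1.657 servings of bell pepper: +285.0 mg vitamin C for $1.66 (total $2.06, still need 0.0 mg).
Filling from the cheapest source first is optimal under one linear minimum: $2.06.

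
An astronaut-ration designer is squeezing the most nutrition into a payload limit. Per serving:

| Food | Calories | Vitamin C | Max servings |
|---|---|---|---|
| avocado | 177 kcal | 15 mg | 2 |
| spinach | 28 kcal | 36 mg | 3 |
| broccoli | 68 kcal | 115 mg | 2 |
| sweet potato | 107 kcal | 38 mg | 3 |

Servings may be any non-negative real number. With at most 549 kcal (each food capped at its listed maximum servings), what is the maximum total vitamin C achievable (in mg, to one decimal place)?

452.7 mg

Vitamin C per kcal: broccoli 1.691, spinach 1.286, sweet potato 0.3551, avocado 0.08475.
Take 2 servings of broccoli: uses 136 kcal, +230.0 mg vitamin C (running total 230.0 mg).
Take 3 servings of spinach: uses 84 kcal, +108.0 mg vitamin C (running total 338.0 mg).
Take 3 servings of sweet potato: uses 321 kcal, +114.0 mg vitamin C (running total 452.0 mg).
Take 0.0452 servings of avocado: uses 8 kcal, +0.7 mg vitamin C (running total 452.7 mg).
Filling greedily by vitamin C-per-kcal is optimal for one linear limit, giving 452.7 mg.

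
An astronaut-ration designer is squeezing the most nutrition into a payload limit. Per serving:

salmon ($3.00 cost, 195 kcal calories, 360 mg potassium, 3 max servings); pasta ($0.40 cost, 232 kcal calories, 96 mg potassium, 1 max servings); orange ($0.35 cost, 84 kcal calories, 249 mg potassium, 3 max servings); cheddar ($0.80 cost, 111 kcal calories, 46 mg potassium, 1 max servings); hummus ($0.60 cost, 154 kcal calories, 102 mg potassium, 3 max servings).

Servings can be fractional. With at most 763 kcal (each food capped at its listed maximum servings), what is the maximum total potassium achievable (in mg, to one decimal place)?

Potassium per kcal: orange 2.964, salmon 1.846, hummus 0.6623, cheddar 0.4144, pasta 0.4138.
Take 3 servings of orange: uses 252 kcal, +747.0 mg potassium (running total 747.0 mg).
Take 2.621 servings of salmon: uses 511 kcal, +943.4 mg potassium (running total 1690.4 mg).
Filling greedily by potassium-per-kcal is optimal for one linear limit, giving 1690.4 mg.

1690.4 mg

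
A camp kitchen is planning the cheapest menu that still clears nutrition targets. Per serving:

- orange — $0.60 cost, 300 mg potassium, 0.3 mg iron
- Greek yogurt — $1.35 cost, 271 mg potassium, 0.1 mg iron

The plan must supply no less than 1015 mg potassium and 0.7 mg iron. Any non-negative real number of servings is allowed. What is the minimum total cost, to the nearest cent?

$2.03

Check every corner: each single food scaled to meet both minima, and each pair solved so both constraints bind.
orange only: max(1015/300, 0.7/0.3) = 3.383 servings → $2.03.
Greek yogurt only: max(1015/271, 0.7/0.1) = 7 servings → $9.45.
orange + Greek yogurt with both tight: 1.719 servings and 1.842 servings → $3.52.
Cheapest feasible corner: $2.03.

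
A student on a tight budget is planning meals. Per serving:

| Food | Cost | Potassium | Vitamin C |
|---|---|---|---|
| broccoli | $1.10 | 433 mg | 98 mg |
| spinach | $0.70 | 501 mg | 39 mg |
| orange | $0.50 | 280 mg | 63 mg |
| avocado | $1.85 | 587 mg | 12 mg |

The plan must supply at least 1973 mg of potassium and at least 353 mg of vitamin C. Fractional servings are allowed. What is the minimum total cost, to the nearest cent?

$3.28

broccoli only: max(1973/433, 353/98) = 4.557 servings → $5.01.
spinach only: max(1973/501, 353/39) = 9.051 servings → $6.34.
orange only: max(1973/280, 353/63) = 7.046 servings → $3.52.
avocado only: max(1973/587, 353/12) = 29.42 servings → $54.42.
broccoli + spinach with both tight: 3.102 servings and 1.257 servings → $4.29.
broccoli + orange: intersection lies outside the first quadrant.
broccoli + avocado with both tight: 3.507 servings and 0.774 servings → $5.29.
spinach + orange with both tight: 1.233 servings and 4.84 servings → $3.28.
spinach + avocado with both targets exact would need a negative amount; discard.
orange + avocado with both tight: 5.459 servings and 0.7572 servings → $4.13.
Cheapest feasible corner: $3.28.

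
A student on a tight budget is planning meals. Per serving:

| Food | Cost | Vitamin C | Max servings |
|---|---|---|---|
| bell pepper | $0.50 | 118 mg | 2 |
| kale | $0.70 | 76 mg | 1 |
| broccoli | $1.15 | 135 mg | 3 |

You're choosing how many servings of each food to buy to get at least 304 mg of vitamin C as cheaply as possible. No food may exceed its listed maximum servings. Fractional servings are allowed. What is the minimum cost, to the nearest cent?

Cost per mg of vitamin C: bell pepper $0.0042, broccoli $0.0085, kale $0.0092.
Take 2 servings of bell pepper: +236.0 mg vitamin C for $1.00 (total $1.00, still need 68.0 mg).
Take 0.5037 servings of broccoli: +68.0 mg vitamin C for $0.58 (total $1.58, still need 0.0 mg).
Greedy by cheapest-per-mg is optimal for a single linear constraint, so the minimum cost is $1.58.

$1.58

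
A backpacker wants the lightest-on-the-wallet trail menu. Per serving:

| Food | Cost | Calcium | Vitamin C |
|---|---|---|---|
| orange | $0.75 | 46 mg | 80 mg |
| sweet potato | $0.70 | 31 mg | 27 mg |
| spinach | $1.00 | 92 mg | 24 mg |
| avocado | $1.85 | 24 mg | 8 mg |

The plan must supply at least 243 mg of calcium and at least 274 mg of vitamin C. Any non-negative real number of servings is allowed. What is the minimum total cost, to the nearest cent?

$3.42

orange only: max(243/46, 274/80) = 5.283 servings → $3.96.
sweet potato only: max(243/31, 274/27) = 10.15 servings → $7.10.
spinach only: max(243/92, 274/24) = 11.42 servings → $11.42.
avocado only: max(243/24, 274/8) = 34.25 servings → $63.36.
orange + sweet potato with both tight: 1.561 servings and 5.522 servings → $5.04.
orange + spinach with both tight: 3.097 servings and 1.093 servings → $3.42.
orange + avocado with both tight: 2.985 servings and 4.405 servings → $10.39.
sweet potato + spinach: intersection lies outside the first quadrant.
sweet potato + avocado with both targets exact would need a negative amount; discard.
spinach + avocado: intersection lies outside the first quadrant.
Cheapest feasible corner: $3.42.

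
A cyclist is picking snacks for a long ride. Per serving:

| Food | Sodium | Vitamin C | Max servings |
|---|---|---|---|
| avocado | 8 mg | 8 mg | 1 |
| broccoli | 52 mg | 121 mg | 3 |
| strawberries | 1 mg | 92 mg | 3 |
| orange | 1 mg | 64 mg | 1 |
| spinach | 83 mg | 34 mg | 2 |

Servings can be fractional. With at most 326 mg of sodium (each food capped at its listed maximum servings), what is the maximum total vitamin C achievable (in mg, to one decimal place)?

775.7 mg

Vitamin C per mg sodium: strawberries 92, orange 64, broccoli 2.327, avocado 1, spinach 0.4096.
Take 3 servings of strawberries: uses 3 mg sodium, +276.0 mg vitamin C (running total 276.0 mg).
Take 1 serving of orange: uses 1 mg sodium, +64.0 mg vitamin C (running total 340.0 mg).
Take 3 servings of broccoli: uses 156 mg sodium, +363.0 mg vitamin C (running total 703.0 mg).
Take 1 serving of avocado: uses 8 mg sodium, +8.0 mg vitamin C (running total 711.0 mg).
Take 1.904 servings of spinach: uses 158 mg sodium, +64.7 mg vitamin C (running total 775.7 mg).
Greedy by best ratio exhausts the sodium allowance optimally: 775.7 mg.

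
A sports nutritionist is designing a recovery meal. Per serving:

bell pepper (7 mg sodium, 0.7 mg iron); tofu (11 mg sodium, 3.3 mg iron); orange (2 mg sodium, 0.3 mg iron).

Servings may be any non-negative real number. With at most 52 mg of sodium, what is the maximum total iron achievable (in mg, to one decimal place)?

Iron per mg sodium: tofu 0.3, orange 0.15, bell pepper 0.1.
With no serving limits, spend the whole sodium allowance on tofu: 52 mg / 11 mg × 3.3 mg = 15.6 mg.

15.6 mg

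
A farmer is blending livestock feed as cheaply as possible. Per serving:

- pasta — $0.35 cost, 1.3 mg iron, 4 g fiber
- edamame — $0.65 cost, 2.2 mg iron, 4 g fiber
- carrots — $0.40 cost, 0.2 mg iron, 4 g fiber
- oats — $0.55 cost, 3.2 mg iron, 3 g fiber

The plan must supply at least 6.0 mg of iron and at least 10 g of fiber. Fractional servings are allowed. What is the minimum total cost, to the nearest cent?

$1.23

pasta only: max(6.0/1.3, 10/4) = 4.615 servings → $1.62.
edamame only: max(6.0/2.2, 10/4) = 2.727 servings → $1.77.
carrots only: max(6.0/0.2, 10/4) = 30 servings → $12.00.
oats only: max(6.0/3.2, 10/3) = 3.333 servings → $1.83.
pasta + edamame: the both-tight solution has a negative serving — not a feasible corner.
pasta + carrots with both targets exact would need a negative amount; discard.
pasta + oats with both tight: 1.573 servings and 1.236 servings → $1.23.
edamame + carrots: the both-tight solution has a negative serving — not a feasible corner.
edamame + oats with both tight: 2.258 servings and 0.3226 servings → $1.65.
carrots + oats with both tight: 1.148 servings and 1.803 servings → $1.45.
So the least-cost plan costs $1.23.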